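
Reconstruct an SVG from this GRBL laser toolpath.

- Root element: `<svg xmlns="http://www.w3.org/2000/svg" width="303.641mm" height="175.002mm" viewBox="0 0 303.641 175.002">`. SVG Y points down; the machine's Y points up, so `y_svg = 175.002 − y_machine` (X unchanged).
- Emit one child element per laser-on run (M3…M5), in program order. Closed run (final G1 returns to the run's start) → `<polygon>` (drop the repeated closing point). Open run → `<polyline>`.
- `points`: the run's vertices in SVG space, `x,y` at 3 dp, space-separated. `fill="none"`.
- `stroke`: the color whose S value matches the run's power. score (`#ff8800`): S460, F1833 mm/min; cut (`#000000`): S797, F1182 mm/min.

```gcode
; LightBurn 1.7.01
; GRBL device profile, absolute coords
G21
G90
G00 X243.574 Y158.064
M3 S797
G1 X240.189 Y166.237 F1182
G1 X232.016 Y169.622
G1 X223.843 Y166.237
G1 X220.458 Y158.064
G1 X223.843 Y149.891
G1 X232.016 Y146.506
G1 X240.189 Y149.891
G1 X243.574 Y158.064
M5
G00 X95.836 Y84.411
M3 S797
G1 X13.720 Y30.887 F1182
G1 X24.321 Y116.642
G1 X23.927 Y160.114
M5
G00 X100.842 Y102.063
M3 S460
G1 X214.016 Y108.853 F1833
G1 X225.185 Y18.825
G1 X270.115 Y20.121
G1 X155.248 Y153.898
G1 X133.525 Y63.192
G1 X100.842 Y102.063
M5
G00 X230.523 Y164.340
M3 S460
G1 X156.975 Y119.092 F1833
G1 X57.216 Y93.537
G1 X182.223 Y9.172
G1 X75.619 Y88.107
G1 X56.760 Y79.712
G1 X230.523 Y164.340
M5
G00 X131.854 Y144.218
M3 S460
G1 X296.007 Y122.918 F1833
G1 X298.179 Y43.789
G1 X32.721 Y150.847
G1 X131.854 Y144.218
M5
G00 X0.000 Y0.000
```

y_svg = 175.002 − y_m.

[1] S797→`#000000` (cut); closed run; points: 243.574,16.938 240.189,8.765 232.016,5.380 223.843,8.765 220.458,16.938 223.843,25.111 232.016,28.496 240.189,25.111

[2] S797→`#000000` (cut); open run; points: 95.836,90.591 13.720,144.115 24.321,58.360 23.927,14.888

[3] S460→`#ff8800` (score); closed run; points: 100.842,72.939 214.016,66.149 225.185,156.177 270.115,154.881 155.248,21.104 133.525,111.810

[4] S460→`#ff8800` (score); closed run; points: 230.523,10.662 156.975,55.910 57.216,81.465 182.223,165.830 75.619,86.895 56.760,95.290

[5] S460→`#ff8800` (score); closed run; points: 131.854,30.784 296.007,52.084 298.179,131.213 32.721,24.155

<svg xmlns="http://www.w3.org/2000/svg" width="303.641mm" height="175.002mm" viewBox="0 0 303.641 175.002">
  <polygon points="243.574,16.938 240.189,8.765 232.016,5.380 223.843,8.765 220.458,16.938 223.843,25.111 232.016,28.496 240.189,25.111" fill="none" stroke="#000000"/>
  <polyline points="95.836,90.591 13.720,144.115 24.321,58.360 23.927,14.888" fill="none" stroke="#000000"/>
  <polygon points="100.842,72.939 214.016,66.149 225.185,156.177 270.115,154.881 155.248,21.104 133.525,111.810" fill="none" stroke="#ff8800"/>
  <polygon points="230.523,10.662 156.975,55.910 57.216,81.465 182.223,165.830 75.619,86.895 56.760,95.290" fill="none" stroke="#ff8800"/>
  <polygon points="131.854,30.784 296.007,52.084 298.179,131.213 32.721,24.155" fill="none" stroke="#ff8800"/>
</svg>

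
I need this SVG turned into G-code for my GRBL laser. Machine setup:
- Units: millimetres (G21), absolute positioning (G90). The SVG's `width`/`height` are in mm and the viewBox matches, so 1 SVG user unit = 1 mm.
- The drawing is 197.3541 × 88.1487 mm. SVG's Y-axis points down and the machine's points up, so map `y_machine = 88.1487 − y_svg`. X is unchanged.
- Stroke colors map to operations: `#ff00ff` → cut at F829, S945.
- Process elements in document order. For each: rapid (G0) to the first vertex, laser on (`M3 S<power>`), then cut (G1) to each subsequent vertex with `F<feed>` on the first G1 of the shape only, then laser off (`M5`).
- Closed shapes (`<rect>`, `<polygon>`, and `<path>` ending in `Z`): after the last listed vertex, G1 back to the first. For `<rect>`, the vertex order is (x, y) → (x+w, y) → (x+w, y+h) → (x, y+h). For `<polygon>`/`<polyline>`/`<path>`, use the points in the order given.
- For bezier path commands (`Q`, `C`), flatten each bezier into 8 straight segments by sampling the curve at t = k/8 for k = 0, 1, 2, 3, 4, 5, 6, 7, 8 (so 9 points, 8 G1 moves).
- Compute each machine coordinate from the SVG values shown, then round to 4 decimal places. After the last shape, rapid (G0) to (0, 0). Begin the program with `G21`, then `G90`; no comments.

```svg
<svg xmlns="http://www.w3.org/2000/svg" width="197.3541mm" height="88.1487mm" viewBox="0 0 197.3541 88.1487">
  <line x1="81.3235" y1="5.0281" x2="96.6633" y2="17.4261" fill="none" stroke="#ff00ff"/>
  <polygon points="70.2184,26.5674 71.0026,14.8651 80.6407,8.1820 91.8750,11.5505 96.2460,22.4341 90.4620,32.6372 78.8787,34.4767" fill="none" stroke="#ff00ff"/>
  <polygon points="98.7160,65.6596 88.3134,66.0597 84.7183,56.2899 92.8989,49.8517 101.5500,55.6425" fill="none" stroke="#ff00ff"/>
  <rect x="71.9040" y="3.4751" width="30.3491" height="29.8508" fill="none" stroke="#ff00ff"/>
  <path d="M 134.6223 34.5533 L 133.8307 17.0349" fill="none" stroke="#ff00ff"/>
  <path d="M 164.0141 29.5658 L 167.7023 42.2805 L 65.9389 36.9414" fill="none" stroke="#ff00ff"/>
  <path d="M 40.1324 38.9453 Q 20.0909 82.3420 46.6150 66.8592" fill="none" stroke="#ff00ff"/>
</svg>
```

Since the viewBox matches the mm dimensions, user units are millimetres directly. The only transform is the Y-flip y_m = 88.1487 − y_svg.

Shape 1 is a line segment drawn with `<line>`. Its stroke #ff00ff means cut at S945, F829. After flipping Y the toolpath is (81.3235,83.1206) → (96.6633,70.7226).

Shape 2 is a regular polygon drawn with `<polygon>`. Its stroke #ff00ff means cut at S945, F829. After flipping Y the toolpath is (70.2184,61.5813) → (71.0026,73.2836) → (80.6407,79.9667) → (91.8750,76.5982) → (96.2460,65.7146) → (90.4620,55.5115) → (78.8787,53.6720) → (70.2184,61.5813), returning to the start.

Shape 3 is a regular polygon drawn with `<polygon>`. Its stroke #ff00ff means cut at S945, F829. After flipping Y the toolpath is (98.7160,22.4891) → (88.3134,22.0890) → (84.7183,31.8588) → (92.8989,38.2970) → (101.5500,32.5062) → (98.7160,22.4891), returning to the start.

Shape 4 is a rectangle drawn with `<rect>`. Its stroke #ff00ff means cut at S945, F829. After flipping Y the toolpath is (71.9040,84.6736) → (102.2531,84.6736) → (102.2531,54.8228) → (71.9040,54.8228) → (71.9040,84.6736), returning to the start.

Shape 5 is a line segment drawn with `<path>`. Its stroke #ff00ff means cut at S945, F829. After flipping Y the toolpath is (134.6223,53.5954) → (133.8307,71.1138).

Shape 6 is a open polyline drawn with `<path>`. Its stroke #ff00ff means cut at S945, F829. After flipping Y the toolpath is (164.0141,58.5829) → (167.7023,45.8682) → (65.9389,51.2073).

Shape 7 is a quadratic bezier drawn with `<path>`. Its stroke #ff00ff means cut at S945, F829. After flipping Y the toolpath is (40.1324,49.2034) → (35.8496,39.2742) → (33.0220,31.1850) → (31.6496,24.9358) → (31.7323,20.5266) → (33.2702,17.9573) → (36.2633,17.2281) → (40.7116,18.3388) → (46.6150,21.2895).

G21
G90
G0 X81.3235 Y83.1206
M3 S945
G1 X96.6633 Y70.7226 F829
M5
G0 X70.2184 Y61.5813
M3 S945
G1 X71.0026 Y73.2836 F829
G1 X80.6407 Y79.9667
G1 X91.8750 Y76.5982
G1 X96.2460 Y65.7146
G1 X90.4620 Y55.5115
G1 X78.8787 Y53.6720
G1 X70.2184 Y61.5813
M5
G0 X98.7160 Y22.4891
M3 S945
G1 X88.3134 Y22.0890 F829
G1 X84.7183 Y31.8588
G1 X92.8989 Y38.2970
G1 X101.5500 Y32.5062
G1 X98.7160 Y22.4891
M5
G0 X71.9040 Y84.6736
M3 S945
G1 X102.2531 Y84.6736 F829
G1 X102.2531 Y54.8228
G1 X71.9040 Y54.8228
G1 X71.9040 Y84.6736
M5
G0 X134.6223 Y53.5954
M3 S945
G1 X133.8307 Y71.1138 F829
M5
G0 X164.0141 Y58.5829
M3 S945
G1 X167.7023 Y45.8682 F829
G1 X65.9389 Y51.2073
M5
G0 X40.1324 Y49.2034
M3 S945
G1 X35.8496 Y39.2742 F829
G1 X33.0220 Y31.1850
G1 X31.6496 Y24.9358
G1 X31.7323 Y20.5266
G1 X33.2702 Y17.9573
G1 X36.2633 Y17.2281
G1 X40.7116 Y18.3388
G1 X46.6150 Y21.2895
M5
G0 X0.0000 Y0.0000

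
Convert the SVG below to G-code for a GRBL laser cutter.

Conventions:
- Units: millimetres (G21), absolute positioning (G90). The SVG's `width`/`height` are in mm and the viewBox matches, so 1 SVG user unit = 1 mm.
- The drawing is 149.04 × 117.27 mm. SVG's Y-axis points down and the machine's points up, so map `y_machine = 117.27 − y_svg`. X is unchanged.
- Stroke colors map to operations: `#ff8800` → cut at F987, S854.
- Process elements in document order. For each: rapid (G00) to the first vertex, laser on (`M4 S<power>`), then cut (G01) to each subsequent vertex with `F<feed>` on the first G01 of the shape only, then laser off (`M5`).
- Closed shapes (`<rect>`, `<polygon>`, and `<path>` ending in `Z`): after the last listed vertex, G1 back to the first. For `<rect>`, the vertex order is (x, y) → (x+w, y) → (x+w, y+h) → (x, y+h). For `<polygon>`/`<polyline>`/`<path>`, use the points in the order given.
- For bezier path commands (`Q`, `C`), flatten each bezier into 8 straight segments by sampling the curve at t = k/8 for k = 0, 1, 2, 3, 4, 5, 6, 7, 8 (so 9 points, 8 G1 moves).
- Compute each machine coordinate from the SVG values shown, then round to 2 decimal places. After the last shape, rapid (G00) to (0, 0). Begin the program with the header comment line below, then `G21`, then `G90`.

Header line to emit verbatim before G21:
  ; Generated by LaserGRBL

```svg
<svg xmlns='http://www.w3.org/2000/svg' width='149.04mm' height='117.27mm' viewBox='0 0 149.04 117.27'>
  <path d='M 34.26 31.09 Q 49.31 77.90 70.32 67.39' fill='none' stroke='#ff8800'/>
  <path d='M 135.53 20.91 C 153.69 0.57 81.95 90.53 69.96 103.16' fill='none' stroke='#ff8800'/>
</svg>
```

; Generated by LaserGRBL
G21
G90
G00 X34.26 Y86.18
M4 S854
G01 X38.12 Y75.37 F987
G01 X42.16 Y66.36
G01 X46.39 Y59.13
G01 X50.80 Y53.70
G01 X55.40 Y50.06
G01 X60.19 Y48.21
G01 X65.16 Y48.15
G01 X70.32 Y49.88
M5
G00 X135.53 Y96.36
M4 S854
G01 X138.42 Y99.18 F987
G01 X134.63 Y93.87
G01 X125.93 Y82.60
G01 X114.05 Y67.60
G01 X100.76 Y51.05
G01 X87.82 Y35.15
G01 X76.96 Y22.10
G01 X69.96 Y14.11
M5
G00 X0.00 Y0.00

viewBox `0 0 149.04 117.27` with mm width/height → 1 unit = 1 mm. Flip: y_m = 117.27 − y_svg.

**Shape 1** — `<path>` quadratic bezier, stroke `#ff8800` → cut (S854, F987). Control points (SVG): P0=(34.26,31.09), P1=(49.31,77.90), P2=(70.32,67.39); sampled at t=k/8. Machine vertices: (34.26,86.18) → (38.12,75.37) → (42.16,66.36) → (46.39,59.13) → (50.80,53.70) → (55.40,50.06) → (60.19,48.21) → (65.16,48.15) → (70.32,49.88). Open path.

**Shape 2** — `<path>` cubic bezier, stroke `#ff8800` → cut (S854, F987). Control points (SVG): P0=(135.53,20.91), P1=(153.69,0.57), P2=(81.95,90.53), P3=(69.96,103.16); sampled at t=k/8. Machine vertices: (135.53,96.36) → (138.42,99.18) → (134.63,93.87) → (125.93,82.60) → (114.05,67.60) → (100.76,51.05) → (87.82,35.15) → (76.96,22.10) → (69.96,14.11). Open path.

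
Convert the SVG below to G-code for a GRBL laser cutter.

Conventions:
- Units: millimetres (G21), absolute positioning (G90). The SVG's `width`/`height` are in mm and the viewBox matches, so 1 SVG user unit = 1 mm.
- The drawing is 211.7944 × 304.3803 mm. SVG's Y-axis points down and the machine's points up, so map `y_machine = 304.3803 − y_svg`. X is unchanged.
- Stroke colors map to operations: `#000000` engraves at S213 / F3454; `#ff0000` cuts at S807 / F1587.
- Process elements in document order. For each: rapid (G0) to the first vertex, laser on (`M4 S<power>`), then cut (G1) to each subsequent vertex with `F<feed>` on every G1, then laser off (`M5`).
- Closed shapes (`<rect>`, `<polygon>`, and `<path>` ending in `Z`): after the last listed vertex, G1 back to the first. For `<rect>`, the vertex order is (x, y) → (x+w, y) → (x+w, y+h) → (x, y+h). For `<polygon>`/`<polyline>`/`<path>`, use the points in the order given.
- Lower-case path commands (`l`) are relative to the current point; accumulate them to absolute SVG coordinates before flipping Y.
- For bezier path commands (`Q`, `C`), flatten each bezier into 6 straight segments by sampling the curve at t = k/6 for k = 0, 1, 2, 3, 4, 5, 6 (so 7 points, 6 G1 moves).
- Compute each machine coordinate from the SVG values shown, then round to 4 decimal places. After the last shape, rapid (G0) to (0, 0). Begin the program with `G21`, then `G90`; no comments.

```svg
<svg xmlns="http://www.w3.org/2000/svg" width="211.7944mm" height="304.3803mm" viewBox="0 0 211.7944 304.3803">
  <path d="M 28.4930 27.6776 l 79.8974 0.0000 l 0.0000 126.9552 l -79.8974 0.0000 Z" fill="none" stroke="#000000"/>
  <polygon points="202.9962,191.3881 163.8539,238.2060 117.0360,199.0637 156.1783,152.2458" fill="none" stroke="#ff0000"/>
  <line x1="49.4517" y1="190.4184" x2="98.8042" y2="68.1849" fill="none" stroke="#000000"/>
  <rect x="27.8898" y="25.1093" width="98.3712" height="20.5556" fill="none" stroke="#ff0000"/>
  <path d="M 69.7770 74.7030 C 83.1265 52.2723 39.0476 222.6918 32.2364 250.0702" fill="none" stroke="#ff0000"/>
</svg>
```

1 u = 1 mm; y_m = 304.3803 − y.

[1] `<path>` rectangle, #000000→engrave S213 F3454: (28.4930,276.7027) → (108.3904,276.7027) → (108.3904,149.7475) → (28.4930,149.7475) → (28.4930,276.7027) (closed)

[2] `<polygon>` regular polygon, #ff0000→cut S807 F1587: (202.9962,112.9922) → (163.8539,66.1743) → (117.0360,105.3166) → (156.1783,152.1345) → (202.9962,112.9922) (closed)

[3] `<line>` line segment, #000000→engrave S213 F3454: (49.4517,113.9619) → (98.8042,236.1954)

[4] `<rect>` rectangle, #ff0000→cut S807 F1587: (27.8898,279.2710) → (126.2610,279.2710) → (126.2610,258.7154) → (27.8898,258.7154) → (27.8898,279.2710) (closed)

[5] `<path>` cubic bezier, #ff0000→cut S807 F1587: (69.7770,229.6773) → (72.1045,226.3769) → (67.4910,200.2650) → (58.5670,160.6721) → (47.9629,116.9284) → (38.3092,78.3643) → (32.2364,54.3101)

G21
G90
G0 X28.4930 Y276.7027
M4 S213
G1 X108.3904 Y276.7027 F3454
G1 X108.3904 Y149.7475 F3454
G1 X28.4930 Y149.7475 F3454
G1 X28.4930 Y276.7027 F3454
M5
G0 X202.9962 Y112.9922
M4 S807
G1 X163.8539 Y66.1743 F1587
G1 X117.0360 Y105.3166 F1587
G1 X156.1783 Y152.1345 F1587
G1 X202.9962 Y112.9922 F1587
M5
G0 X49.4517 Y113.9619
M4 S213
G1 X98.8042 Y236.1954 F3454
M5
G0 X27.8898 Y279.2710
M4 S807
G1 X126.2610 Y279.2710 F1587
G1 X126.2610 Y258.7154 F1587
G1 X27.8898 Y258.7154 F1587
G1 X27.8898 Y279.2710 F1587
M5
G0 X69.7770 Y229.6773
M4 S807
G1 X72.1045 Y226.3769 F1587
G1 X67.4910 Y200.2650 F1587
G1 X58.5670 Y160.6721 F1587
G1 X47.9629 Y116.9284 F1587
G1 X38.3092 Y78.3643 F1587
G1 X32.2364 Y54.3101 F1587
M5
G0 X0.0000 Y0.0000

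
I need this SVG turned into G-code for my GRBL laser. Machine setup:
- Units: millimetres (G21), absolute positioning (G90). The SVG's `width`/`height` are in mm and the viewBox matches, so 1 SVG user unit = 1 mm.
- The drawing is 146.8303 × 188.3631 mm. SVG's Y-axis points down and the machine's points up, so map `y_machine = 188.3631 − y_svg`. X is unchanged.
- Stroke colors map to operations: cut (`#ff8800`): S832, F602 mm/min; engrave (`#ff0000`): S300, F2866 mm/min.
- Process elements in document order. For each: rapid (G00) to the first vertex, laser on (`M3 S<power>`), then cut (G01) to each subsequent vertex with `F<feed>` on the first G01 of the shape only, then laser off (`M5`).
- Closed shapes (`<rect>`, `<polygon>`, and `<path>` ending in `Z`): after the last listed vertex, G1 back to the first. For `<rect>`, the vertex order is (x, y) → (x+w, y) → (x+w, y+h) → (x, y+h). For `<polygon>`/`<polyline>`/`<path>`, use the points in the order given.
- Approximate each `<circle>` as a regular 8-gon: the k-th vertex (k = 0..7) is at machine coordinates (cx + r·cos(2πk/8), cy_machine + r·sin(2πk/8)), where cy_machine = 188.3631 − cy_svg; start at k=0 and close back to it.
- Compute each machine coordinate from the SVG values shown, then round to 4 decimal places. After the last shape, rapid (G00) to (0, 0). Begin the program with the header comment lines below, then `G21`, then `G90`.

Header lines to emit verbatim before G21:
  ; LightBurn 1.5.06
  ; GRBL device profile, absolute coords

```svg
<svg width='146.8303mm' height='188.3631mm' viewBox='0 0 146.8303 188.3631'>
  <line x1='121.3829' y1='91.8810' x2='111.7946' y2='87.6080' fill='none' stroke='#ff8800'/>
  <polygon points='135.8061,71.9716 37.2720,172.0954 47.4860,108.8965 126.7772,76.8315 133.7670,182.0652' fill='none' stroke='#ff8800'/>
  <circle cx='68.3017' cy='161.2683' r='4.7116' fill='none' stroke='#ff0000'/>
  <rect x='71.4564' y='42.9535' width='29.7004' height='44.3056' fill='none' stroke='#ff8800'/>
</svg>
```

; LightBurn 1.5.06
; GRBL device profile, absolute coords
G21
G90
G00 X121.3829 Y96.4821
M3 S832
G01 X111.7946 Y100.7551 F602
M5
G00 X135.8061 Y116.3915
M3 S832
G01 X37.2720 Y16.2677 F602
G01 X47.4860 Y79.4666
G01 X126.7772 Y111.5316
G01 X133.7670 Y6.2979
G01 X135.8061 Y116.3915
M5
G00 X73.0133 Y27.0948
M3 S300
G01 X71.6333 Y30.4264 F2866
G01 X68.3017 Y31.8064
G01 X64.9701 Y30.4264
G01 X63.5901 Y27.0948
G01 X64.9701 Y23.7632
G01 X68.3017 Y22.3832
G01 X71.6333 Y23.7632
G01 X73.0133 Y27.0948
M5
G00 X71.4564 Y145.4096
M3 S832
G01 X101.1568 Y145.4096 F602
G01 X101.1568 Y101.1040
G01 X71.4564 Y101.1040
G01 X71.4564 Y145.4096
M5
G00 X0.0000 Y0.0000

Since the viewBox matches the mm dimensions, user units are millimetres directly. The only transform is the Y-flip y_m = 188.3631 − y_svg.

Shape 1 is a line segment drawn with `<line>`. Its stroke #ff8800 means cut at S832, F602. After flipping Y the toolpath is (121.3829,96.4821) → (111.7946,100.7551).

Shape 2 is a closed polygon drawn with `<polygon>`. Its stroke #ff8800 means cut at S832, F602. After flipping Y the toolpath is (135.8061,116.3915) → (37.2720,16.2677) → (47.4860,79.4666) → (126.7772,111.5316) → (133.7670,6.2979) → (135.8061,116.3915), returning to the start.

Shape 3 is a circle drawn with `<circle>`. Its stroke #ff0000 means engrave at S300, F2866. After flipping Y the toolpath is (73.0133,27.0948) → (71.6333,30.4264) → (68.3017,31.8064) → (64.9701,30.4264) → (63.5901,27.0948) → (64.9701,23.7632) → (68.3017,22.3832) → (71.6333,23.7632) → (73.0133,27.0948), returning to the start.

Shape 4 is a rectangle drawn with `<rect>`. Its stroke #ff8800 means cut at S832, F602. After flipping Y the toolpath is (71.4564,145.4096) → (101.1568,145.4096) → (101.1568,101.1040) → (71.4564,101.1040) → (71.4564,145.4096), returning to the start.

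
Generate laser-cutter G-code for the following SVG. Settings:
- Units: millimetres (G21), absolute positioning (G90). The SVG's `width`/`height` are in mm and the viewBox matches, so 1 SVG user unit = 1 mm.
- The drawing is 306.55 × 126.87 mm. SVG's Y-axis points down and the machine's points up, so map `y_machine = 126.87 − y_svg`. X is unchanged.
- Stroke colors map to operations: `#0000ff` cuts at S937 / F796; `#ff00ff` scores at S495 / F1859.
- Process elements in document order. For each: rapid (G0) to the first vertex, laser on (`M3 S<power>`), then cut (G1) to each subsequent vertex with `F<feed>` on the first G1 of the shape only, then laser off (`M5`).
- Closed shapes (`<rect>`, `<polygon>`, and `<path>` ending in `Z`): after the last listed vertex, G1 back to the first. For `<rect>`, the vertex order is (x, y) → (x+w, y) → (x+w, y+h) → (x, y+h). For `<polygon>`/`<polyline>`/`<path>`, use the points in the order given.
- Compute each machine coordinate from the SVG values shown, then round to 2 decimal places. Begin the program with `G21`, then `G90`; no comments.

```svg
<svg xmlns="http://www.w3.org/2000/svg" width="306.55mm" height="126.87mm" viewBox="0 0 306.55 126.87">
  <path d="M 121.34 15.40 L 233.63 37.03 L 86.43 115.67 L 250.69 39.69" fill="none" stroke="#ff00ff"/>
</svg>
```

Since the viewBox matches the mm dimensions, user units are millimetres directly. The only transform is the Y-flip y_m = 126.87 − y_svg.

Shape 1 is a open polyline drawn with `<path>`. Its stroke #ff00ff means score at S495, F1859. After flipping Y the toolpath is (121.34,111.47) → (233.63,89.84) → (86.43,11.20) → (250.69,87.18).

G21
G90
G0 X121.34 Y111.47
M3 S495
G1 X233.63 Y89.84 F1859
G1 X86.43 Y11.20
G1 X250.69 Y87.18
M5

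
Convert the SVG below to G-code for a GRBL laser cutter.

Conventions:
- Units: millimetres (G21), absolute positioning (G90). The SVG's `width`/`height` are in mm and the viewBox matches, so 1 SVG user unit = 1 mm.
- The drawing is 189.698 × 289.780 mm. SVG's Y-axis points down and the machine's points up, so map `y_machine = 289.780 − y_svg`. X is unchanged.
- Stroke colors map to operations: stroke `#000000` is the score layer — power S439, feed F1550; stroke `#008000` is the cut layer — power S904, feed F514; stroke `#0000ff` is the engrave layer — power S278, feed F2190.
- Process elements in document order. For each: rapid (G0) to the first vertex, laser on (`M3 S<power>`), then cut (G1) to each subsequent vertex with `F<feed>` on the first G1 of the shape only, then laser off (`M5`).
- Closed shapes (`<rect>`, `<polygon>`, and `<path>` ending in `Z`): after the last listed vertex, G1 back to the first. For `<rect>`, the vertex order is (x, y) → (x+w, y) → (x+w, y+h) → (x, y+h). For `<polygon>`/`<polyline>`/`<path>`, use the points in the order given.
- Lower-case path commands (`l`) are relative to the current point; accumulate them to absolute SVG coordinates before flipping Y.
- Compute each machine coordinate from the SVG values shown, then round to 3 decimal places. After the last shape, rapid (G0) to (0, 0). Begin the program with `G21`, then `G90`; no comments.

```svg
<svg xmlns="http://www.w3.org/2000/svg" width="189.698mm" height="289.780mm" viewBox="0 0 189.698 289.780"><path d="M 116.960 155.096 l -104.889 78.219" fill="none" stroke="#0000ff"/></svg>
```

viewBox `0 0 189.698 289.780` with mm width/height → 1 unit = 1 mm. Flip: y_m = 289.780 − y_svg.

**Shape 1** — `<path>` line segment, stroke `#0000ff` → engrave (S278, F2190). Machine vertices: (116.960,134.684) → (12.071,56.465). Open path.

G21
G90
G0 X116.960 Y134.684
M3 S278
G1 X12.071 Y56.465 F2190
M5
G0 X0.000 Y0.000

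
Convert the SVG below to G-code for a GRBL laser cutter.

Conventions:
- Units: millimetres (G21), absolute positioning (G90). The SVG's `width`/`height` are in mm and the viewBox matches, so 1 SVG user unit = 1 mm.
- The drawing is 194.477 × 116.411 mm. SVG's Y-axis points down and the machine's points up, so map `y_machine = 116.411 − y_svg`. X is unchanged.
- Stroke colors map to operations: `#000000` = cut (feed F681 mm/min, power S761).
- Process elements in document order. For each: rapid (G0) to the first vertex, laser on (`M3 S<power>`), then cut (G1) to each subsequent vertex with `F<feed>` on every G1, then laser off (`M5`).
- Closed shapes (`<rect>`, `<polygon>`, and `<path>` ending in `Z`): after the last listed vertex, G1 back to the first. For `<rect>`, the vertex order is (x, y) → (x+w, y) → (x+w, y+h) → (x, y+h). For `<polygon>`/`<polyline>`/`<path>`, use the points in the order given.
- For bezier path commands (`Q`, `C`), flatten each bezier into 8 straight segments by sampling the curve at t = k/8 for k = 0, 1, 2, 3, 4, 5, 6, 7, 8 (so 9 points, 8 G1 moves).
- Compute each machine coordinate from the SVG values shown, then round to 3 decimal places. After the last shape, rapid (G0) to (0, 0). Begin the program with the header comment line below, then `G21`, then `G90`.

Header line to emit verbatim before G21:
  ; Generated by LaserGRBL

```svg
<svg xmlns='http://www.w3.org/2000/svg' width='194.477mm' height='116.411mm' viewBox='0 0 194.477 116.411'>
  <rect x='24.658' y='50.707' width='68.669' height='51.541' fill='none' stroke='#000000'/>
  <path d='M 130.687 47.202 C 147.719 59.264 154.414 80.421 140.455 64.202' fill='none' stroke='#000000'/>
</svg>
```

viewBox `0 0 194.477 116.411` with mm width/height → 1 unit = 1 mm. Flip: y_m = 116.411 − y_svg.

**Shape 1** — `<rect>` rectangle, stroke `#000000` → cut (S761, F681). Machine vertices: (24.658,65.704) → (93.327,65.704) → (93.327,14.163) → (24.658,14.163) → (24.658,65.704). Closed: final G1 returns to the first vertex.

**Shape 2** — `<path>` cubic bezier, stroke `#000000` → cut (S761, F681). Control points (SVG): P0=(130.687,47.202), P1=(147.719,59.264), P2=(154.414,80.421), P3=(140.455,64.202); sampled at t=k/8. Machine vertices: (130.687,69.209) → (136.569,64.350) → (141.362,59.183) → (144.943,54.253) → (147.193,50.104) → (147.990,47.280) → (147.213,46.327) → (144.742,47.788) → (140.455,52.209). Open path.

; Generated by LaserGRBL
G21
G90
G0 X24.658 Y65.704
M3 S761
G1 X93.327 Y65.704 F681
G1 X93.327 Y14.163 F681
G1 X24.658 Y14.163 F681
G1 X24.658 Y65.704 F681
M5
G0 X130.687 Y69.209
M3 S761
G1 X136.569 Y64.350 F681
G1 X141.362 Y59.183 F681
G1 X144.943 Y54.253 F681
G1 X147.193 Y50.104 F681
G1 X147.990 Y47.280 F681
G1 X147.213 Y46.327 F681
G1 X144.742 Y47.788 F681
G1 X140.455 Y52.209 F681
M5
G0 X0.000 Y0.000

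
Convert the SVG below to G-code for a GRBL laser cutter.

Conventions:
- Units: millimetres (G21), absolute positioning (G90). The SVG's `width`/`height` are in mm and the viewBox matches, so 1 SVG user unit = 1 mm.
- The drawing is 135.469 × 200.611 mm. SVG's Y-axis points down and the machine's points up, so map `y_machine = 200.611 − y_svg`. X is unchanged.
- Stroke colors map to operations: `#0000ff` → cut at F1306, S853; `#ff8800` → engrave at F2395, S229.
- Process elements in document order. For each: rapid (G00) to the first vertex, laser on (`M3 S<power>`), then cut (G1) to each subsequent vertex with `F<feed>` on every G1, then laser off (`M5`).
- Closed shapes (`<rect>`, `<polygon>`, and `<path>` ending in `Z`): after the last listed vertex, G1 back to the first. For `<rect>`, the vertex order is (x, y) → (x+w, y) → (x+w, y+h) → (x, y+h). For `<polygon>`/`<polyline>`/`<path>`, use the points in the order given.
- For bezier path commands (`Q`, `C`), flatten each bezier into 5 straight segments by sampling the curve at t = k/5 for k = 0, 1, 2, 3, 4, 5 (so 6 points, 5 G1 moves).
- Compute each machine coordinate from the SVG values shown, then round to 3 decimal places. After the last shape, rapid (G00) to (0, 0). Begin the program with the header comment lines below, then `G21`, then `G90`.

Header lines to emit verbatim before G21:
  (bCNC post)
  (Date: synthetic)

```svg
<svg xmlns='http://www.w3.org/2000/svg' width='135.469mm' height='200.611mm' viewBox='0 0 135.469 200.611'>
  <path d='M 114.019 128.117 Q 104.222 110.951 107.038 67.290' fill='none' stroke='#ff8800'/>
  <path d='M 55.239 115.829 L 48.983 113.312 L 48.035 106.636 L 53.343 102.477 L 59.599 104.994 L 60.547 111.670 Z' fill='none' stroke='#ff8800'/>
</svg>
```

Since the viewBox matches the mm dimensions, user units are millimetres directly. The only transform is the Y-flip y_m = 200.611 − y_svg.

Shape 1 is a quadratic bezier drawn with `<path>`. Its stroke #ff8800 means engrave at S229, F2395. After flipping Y the toolpath is (114.019,72.494) → (110.605,80.420) → (108.199,90.466) → (106.803,102.631) → (106.416,116.916) → (107.038,133.321).

Shape 2 is a regular polygon drawn with `<path>`. Its stroke #ff8800 means engrave at S229, F2395. After flipping Y the toolpath is (55.239,84.782) → (48.983,87.299) → (48.035,93.975) → (53.343,98.134) → (59.599,95.617) → (60.547,88.941) → (55.239,84.782), returning to the start.

(bCNC post)
(Date: synthetic)
G21
G90
G00 X114.019 Y72.494
M3 S229
G1 X110.605 Y80.420 F2395
G1 X108.199 Y90.466 F2395
G1 X106.803 Y102.631 F2395
G1 X106.416 Y116.916 F2395
G1 X107.038 Y133.321 F2395
M5
G00 X55.239 Y84.782
M3 S229
G1 X48.983 Y87.299 F2395
G1 X48.035 Y93.975 F2395
G1 X53.343 Y98.134 F2395
G1 X59.599 Y95.617 F2395
G1 X60.547 Y88.941 F2395
G1 X55.239 Y84.782 F2395
M5
G00 X0.000 Y0.000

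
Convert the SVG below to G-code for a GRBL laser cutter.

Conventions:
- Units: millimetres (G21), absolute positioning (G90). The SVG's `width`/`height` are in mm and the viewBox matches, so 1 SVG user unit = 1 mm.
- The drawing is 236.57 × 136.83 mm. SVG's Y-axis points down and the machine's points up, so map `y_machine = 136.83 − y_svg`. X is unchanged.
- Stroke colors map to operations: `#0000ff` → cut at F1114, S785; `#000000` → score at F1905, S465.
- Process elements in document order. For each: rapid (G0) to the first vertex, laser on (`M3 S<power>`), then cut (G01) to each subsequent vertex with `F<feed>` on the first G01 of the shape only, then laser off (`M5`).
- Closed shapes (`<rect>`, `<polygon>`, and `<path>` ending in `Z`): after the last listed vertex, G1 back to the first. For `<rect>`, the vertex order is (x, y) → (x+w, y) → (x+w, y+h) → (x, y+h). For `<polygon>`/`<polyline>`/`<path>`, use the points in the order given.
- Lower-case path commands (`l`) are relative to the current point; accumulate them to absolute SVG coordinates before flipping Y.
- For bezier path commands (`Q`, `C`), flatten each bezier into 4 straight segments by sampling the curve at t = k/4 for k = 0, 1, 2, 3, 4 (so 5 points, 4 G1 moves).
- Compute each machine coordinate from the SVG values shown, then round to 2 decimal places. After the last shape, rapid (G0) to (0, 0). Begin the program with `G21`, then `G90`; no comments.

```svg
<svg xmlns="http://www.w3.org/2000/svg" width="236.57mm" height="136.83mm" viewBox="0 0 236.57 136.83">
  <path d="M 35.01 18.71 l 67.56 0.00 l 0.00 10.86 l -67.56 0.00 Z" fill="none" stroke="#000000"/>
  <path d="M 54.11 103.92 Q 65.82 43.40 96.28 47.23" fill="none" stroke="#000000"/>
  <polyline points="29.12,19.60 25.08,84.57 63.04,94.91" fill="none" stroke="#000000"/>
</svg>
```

G21
G90
G0 X35.01 Y118.12
M3 S465
G01 X102.57 Y118.12 F1905
G01 X102.57 Y107.26
G01 X35.01 Y107.26
G01 X35.01 Y118.12
M5
G0 X54.11 Y32.91
M3 S465
G01 X61.14 Y59.15 F1905
G01 X70.51 Y77.34
G01 X82.22 Y87.49
G01 X96.28 Y89.60
M5
G0 X29.12 Y117.23
M3 S465
G01 X25.08 Y52.26 F1905
G01 X63.04 Y41.92
M5
G0 X0.00 Y0.00

viewBox `0 0 236.57 136.83` with mm width/height → 1 unit = 1 mm. Flip: y_m = 136.83 − y_svg.

**Shape 1** — `<path>` rectangle, stroke `#000000` → score (S465, F1905). Machine vertices: (35.01,118.12) → (102.57,118.12) → (102.57,107.26) → (35.01,107.26) → (35.01,118.12). Closed: final G1 returns to the first vertex.

**Shape 2** — `<path>` quadratic bezier, stroke `#000000` → score (S465, F1905). Control points (SVG): P0=(54.11,103.92), P1=(65.82,43.40), P2=(96.28,47.23); sampled at t=k/4. Machine vertices: (54.11,32.91) → (61.14,59.15) → (70.51,77.34) → (82.22,87.49) → (96.28,89.60). Open path.

**Shape 3** — `<polyline>` open polyline, stroke `#000000` → score (S465, F1905). Machine vertices: (29.12,117.23) → (25.08,52.26) → (63.04,41.92). Open path.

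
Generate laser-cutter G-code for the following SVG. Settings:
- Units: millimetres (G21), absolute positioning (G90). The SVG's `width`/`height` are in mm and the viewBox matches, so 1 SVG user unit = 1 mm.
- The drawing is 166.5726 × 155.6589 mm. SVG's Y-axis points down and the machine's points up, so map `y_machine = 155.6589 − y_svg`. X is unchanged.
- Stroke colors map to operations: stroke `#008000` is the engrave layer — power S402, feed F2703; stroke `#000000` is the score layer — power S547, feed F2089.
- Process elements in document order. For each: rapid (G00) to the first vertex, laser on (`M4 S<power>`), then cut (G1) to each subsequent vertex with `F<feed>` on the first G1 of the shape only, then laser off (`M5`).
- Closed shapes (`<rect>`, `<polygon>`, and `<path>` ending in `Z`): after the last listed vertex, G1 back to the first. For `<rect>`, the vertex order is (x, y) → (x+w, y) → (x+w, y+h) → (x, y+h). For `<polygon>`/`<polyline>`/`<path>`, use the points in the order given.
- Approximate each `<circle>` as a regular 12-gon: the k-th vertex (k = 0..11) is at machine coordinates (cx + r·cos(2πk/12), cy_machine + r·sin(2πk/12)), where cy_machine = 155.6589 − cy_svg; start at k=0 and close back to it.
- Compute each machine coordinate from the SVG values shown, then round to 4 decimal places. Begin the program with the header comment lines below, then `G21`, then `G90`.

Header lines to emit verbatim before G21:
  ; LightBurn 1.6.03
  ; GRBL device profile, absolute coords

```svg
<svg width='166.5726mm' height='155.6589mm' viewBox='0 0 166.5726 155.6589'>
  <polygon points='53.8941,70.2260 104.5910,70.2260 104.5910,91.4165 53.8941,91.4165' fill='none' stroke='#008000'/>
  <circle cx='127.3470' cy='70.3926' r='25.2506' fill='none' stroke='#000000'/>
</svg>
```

viewBox `0 0 166.5726 155.6589` with mm width/height → 1 unit = 1 mm. Flip: y_m = 155.6589 − y_svg.

**Shape 1** — `<polygon>` rectangle, stroke `#008000` → engrave (S402, F2703). Machine vertices: (53.8941,85.4329) → (104.5910,85.4329) → (104.5910,64.2424) → (53.8941,64.2424) → (53.8941,85.4329). Closed: final G1 returns to the first vertex.

**Shape 2** — `<circle>` circle, stroke `#000000` → score (S547, F2089). Machine vertices: (152.5976,85.2663) → (149.2147,97.8916) → (139.9723,107.1340) → (127.3470,110.5169) → (114.7217,107.1340) → (105.4793,97.8916) → (102.0964,85.2663) → (105.4793,72.6410) → (114.7217,63.3986) → (127.3470,60.0157) → (139.9723,63.3986) → (149.2147,72.6410) → (152.5976,85.2663). Closed: final G1 returns to the first vertex.

; LightBurn 1.6.03
; GRBL device profile, absolute coords
G21
G90
G00 X53.8941 Y85.4329
M4 S402
G1 X104.5910 Y85.4329 F2703
G1 X104.5910 Y64.2424
G1 X53.8941 Y64.2424
G1 X53.8941 Y85.4329
M5
G00 X152.5976 Y85.2663
M4 S547
G1 X149.2147 Y97.8916 F2089
G1 X139.9723 Y107.1340
G1 X127.3470 Y110.5169
G1 X114.7217 Y107.1340
G1 X105.4793 Y97.8916
G1 X102.0964 Y85.2663
G1 X105.4793 Y72.6410
G1 X114.7217 Y63.3986
G1 X127.3470 Y60.0157
G1 X139.9723 Y63.3986
G1 X149.2147 Y72.6410
G1 X152.5976 Y85.2663
M5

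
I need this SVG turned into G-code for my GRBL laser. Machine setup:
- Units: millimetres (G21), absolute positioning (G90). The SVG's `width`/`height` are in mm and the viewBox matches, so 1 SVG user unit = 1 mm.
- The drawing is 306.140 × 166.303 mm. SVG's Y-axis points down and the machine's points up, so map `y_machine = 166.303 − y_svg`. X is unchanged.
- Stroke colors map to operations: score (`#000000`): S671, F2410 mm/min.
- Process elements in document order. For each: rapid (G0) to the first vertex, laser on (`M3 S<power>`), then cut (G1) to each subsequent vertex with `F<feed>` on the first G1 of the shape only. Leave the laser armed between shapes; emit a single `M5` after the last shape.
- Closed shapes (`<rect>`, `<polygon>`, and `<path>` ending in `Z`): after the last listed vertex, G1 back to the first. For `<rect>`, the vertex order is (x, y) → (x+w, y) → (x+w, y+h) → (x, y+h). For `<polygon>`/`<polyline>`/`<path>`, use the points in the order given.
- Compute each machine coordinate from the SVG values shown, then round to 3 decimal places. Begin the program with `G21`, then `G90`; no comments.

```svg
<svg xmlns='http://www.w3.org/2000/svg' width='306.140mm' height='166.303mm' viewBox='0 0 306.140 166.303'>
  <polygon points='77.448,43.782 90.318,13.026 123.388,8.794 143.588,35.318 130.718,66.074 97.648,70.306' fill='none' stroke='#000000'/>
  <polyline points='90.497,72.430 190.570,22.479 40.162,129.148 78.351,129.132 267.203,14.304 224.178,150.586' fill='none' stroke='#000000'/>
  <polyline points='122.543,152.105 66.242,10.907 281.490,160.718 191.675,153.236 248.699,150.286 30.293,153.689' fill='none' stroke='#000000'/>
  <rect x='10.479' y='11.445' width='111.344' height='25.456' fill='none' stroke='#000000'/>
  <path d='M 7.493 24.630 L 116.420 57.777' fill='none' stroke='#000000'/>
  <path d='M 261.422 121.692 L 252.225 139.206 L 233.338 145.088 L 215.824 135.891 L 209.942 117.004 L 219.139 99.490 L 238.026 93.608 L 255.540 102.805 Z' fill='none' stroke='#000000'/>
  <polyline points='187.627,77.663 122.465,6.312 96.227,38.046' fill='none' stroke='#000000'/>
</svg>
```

viewBox `0 0 306.140 166.303` with mm width/height → 1 unit = 1 mm. Flip: y_m = 166.303 − y_svg.

**Shape 1** — `<polygon>` regular polygon, stroke `#000000` → score (S671, F2410). Machine vertices: (77.448,122.521) → (90.318,153.277) → (123.388,157.509) → (143.588,130.985) → (130.718,100.229) → (97.648,95.997) → (77.448,122.521). Closed: final G1 returns to the first vertex.

**Shape 2** — `<polyline>` open polyline, stroke `#000000` → score (S671, F2410). Machine vertices: (90.497,93.873) → (190.570,143.824) → (40.162,37.155) → (78.351,37.171) → (267.203,151.999) → (224.178,15.717). Open path.

**Shape 3** — `<polyline>` open polyline, stroke `#000000` → score (S671, F2410). Machine vertices: (122.543,14.198) → (66.242,155.396) → (281.490,5.585) → (191.675,13.067) → (248.699,16.017) → (30.293,12.614). Open path.

**Shape 4** — `<rect>` rectangle, stroke `#000000` → score (S671, F2410). Machine vertices: (10.479,154.858) → (121.823,154.858) → (121.823,129.402) → (10.479,129.402) → (10.479,154.858). Closed: final G1 returns to the first vertex.

**Shape 5** — `<path>` line segment, stroke `#000000` → score (S671, F2410). Machine vertices: (7.493,141.673) → (116.420,108.526). Open path.

**Shape 6** — `<path>` regular polygon, stroke `#000000` → score (S671, F2410). Machine vertices: (261.422,44.611) → (252.225,27.097) → (233.338,21.215) → (215.824,30.412) → (209.942,49.299) → (219.139,66.813) → (238.026,72.695) → (255.540,63.498) → (261.422,44.611). Closed: final G1 returns to the first vertex.

**Shape 7** — `<polyline>` open polyline, stroke `#000000` → score (S671, F2410). Machine vertices: (187.627,88.640) → (122.465,159.991) → (96.227,128.257). Open path.

G21
G90
G0 X77.448 Y122.521
M3 S671
G1 X90.318 Y153.277 F2410
G1 X123.388 Y157.509
G1 X143.588 Y130.985
G1 X130.718 Y100.229
G1 X97.648 Y95.997
G1 X77.448 Y122.521
G0 X90.497 Y93.873
M3 S671
G1 X190.570 Y143.824 F2410
G1 X40.162 Y37.155
G1 X78.351 Y37.171
G1 X267.203 Y151.999
G1 X224.178 Y15.717
G0 X122.543 Y14.198
M3 S671
G1 X66.242 Y155.396 F2410
G1 X281.490 Y5.585
G1 X191.675 Y13.067
G1 X248.699 Y16.017
G1 X30.293 Y12.614
G0 X10.479 Y154.858
M3 S671
G1 X121.823 Y154.858 F2410
G1 X121.823 Y129.402
G1 X10.479 Y129.402
G1 X10.479 Y154.858
G0 X7.493 Y141.673
M3 S671
G1 X116.420 Y108.526 F2410
G0 X261.422 Y44.611
M3 S671
G1 X252.225 Y27.097 F2410
G1 X233.338 Y21.215
G1 X215.824 Y30.412
G1 X209.942 Y49.299
G1 X219.139 Y66.813
G1 X238.026 Y72.695
G1 X255.540 Y63.498
G1 X261.422 Y44.611
G0 X187.627 Y88.640
M3 S671
G1 X122.465 Y159.991 F2410
G1 X96.227 Y128.257
M5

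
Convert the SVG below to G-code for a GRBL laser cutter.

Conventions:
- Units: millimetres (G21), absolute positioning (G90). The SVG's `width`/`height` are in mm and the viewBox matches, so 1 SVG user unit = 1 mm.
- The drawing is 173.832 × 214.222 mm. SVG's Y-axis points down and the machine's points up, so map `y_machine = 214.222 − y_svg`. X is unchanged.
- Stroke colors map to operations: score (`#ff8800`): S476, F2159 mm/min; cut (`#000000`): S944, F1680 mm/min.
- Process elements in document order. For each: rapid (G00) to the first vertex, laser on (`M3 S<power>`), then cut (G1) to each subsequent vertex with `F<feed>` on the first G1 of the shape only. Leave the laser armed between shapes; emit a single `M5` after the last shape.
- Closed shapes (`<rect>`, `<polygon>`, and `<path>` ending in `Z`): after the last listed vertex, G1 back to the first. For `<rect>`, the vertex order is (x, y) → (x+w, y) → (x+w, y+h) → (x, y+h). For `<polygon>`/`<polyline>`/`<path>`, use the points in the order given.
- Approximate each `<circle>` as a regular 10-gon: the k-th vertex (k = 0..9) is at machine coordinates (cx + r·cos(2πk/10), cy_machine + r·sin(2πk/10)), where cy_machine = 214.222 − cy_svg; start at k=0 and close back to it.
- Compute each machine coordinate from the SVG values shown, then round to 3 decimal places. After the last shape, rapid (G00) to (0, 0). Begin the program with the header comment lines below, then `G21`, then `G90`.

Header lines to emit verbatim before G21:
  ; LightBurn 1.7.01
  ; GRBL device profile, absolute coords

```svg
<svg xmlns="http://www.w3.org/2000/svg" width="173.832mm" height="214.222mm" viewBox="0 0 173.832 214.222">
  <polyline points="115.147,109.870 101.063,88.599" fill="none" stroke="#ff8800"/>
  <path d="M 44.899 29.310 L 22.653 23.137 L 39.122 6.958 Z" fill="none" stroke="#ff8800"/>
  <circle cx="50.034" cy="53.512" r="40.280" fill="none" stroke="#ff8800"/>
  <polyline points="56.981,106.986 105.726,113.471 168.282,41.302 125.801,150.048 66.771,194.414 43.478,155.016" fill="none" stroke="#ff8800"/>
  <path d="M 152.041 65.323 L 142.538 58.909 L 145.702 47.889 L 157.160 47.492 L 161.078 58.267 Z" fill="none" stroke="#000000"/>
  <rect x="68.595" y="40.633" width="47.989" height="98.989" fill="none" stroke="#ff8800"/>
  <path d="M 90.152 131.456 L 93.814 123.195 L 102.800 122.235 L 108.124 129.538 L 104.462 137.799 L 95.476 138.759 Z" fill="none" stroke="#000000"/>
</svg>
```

viewBox `0 0 173.832 214.222` with mm width/height → 1 unit = 1 mm. Flip: y_m = 214.222 − y_svg.

**Shape 1** — `<polyline>` line segment, stroke `#ff8800` → score (S476, F2159). Machine vertices: (115.147,104.352) → (101.063,125.623). Open path.

**Shape 2** — `<path>` regular polygon, stroke `#ff8800` → score (S476, F2159). Machine vertices: (44.899,184.912) → (22.653,191.085) → (39.122,207.264) → (44.899,184.912). Closed: final G1 returns to the first vertex.

**Shape 3** — `<circle>` circle, stroke `#ff8800` → score (S476, F2159). Machine vertices: (90.314,160.710) → (82.621,184.386) → (62.481,199.019) → (37.587,199.019) → (17.447,184.386) → (9.754,160.710) → (17.447,137.034) → (37.587,122.401) → (62.481,122.401) → (82.621,137.034) → (90.314,160.710). Closed: final G1 returns to the first vertex.

**Shape 4** — `<polyline>` open polyline, stroke `#ff8800` → score (S476, F2159). Machine vertices: (56.981,107.236) → (105.726,100.751) → (168.282,172.920) → (125.801,64.174) → (66.771,19.808) → (43.478,59.206). Open path.

**Shape 5** — `<path>` regular polygon, stroke `#000000` → cut (S944, F1680). Machine vertices: (152.041,148.899) → (142.538,155.313) → (145.702,166.333) → (157.160,166.730) → (161.078,155.955) → (152.041,148.899). Closed: final G1 returns to the first vertex.

**Shape 6** — `<rect>` rectangle, stroke `#ff8800` → score (S476, F2159). Machine vertices: (68.595,173.589) → (116.584,173.589) → (116.584,74.600) → (68.595,74.600) → (68.595,173.589). Closed: final G1 returns to the first vertex.

**Shape 7** — `<path>` regular polygon, stroke `#000000` → cut (S944, F1680). Machine vertices: (90.152,82.766) → (93.814,91.027) → (102.800,91.987) → (108.124,84.684) → (104.462,76.423) → (95.476,75.463) → (90.152,82.766). Closed: final G1 returns to the first vertex.

; LightBurn 1.7.01
; GRBL device profile, absolute coords
G21
G90
G00 X115.147 Y104.352
M3 S476
G1 X101.063 Y125.623 F2159
G00 X44.899 Y184.912
M3 S476
G1 X22.653 Y191.085 F2159
G1 X39.122 Y207.264
G1 X44.899 Y184.912
G00 X90.314 Y160.710
M3 S476
G1 X82.621 Y184.386 F2159
G1 X62.481 Y199.019
G1 X37.587 Y199.019
G1 X17.447 Y184.386
G1 X9.754 Y160.710
G1 X17.447 Y137.034
G1 X37.587 Y122.401
G1 X62.481 Y122.401
G1 X82.621 Y137.034
G1 X90.314 Y160.710
G00 X56.981 Y107.236
M3 S476
G1 X105.726 Y100.751 F2159
G1 X168.282 Y172.920
G1 X125.801 Y64.174
G1 X66.771 Y19.808
G1 X43.478 Y59.206
G00 X152.041 Y148.899
M3 S944
G1 X142.538 Y155.313 F1680
G1 X145.702 Y166.333
G1 X157.160 Y166.730
G1 X161.078 Y155.955
G1 X152.041 Y148.899
G00 X68.595 Y173.589
M3 S476
G1 X116.584 Y173.589 F2159
G1 X116.584 Y74.600
G1 X68.595 Y74.600
G1 X68.595 Y173.589
G00 X90.152 Y82.766
M3 S944
G1 X93.814 Y91.027 F1680
G1 X102.800 Y91.987
G1 X108.124 Y84.684
G1 X104.462 Y76.423
G1 X95.476 Y75.463
G1 X90.152 Y82.766
M5
G00 X0.000 Y0.000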